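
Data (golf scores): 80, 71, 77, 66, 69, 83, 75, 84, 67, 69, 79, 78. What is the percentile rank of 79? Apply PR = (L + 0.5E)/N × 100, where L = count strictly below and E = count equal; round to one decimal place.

70.8

N = 12.
Strictly below 79: 8. Equal to 79: 1.
PR = (8 + 0.5·1)/12 × 100 = 70.8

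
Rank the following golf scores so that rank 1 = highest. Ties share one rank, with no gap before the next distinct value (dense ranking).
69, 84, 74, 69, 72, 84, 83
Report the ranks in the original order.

Sorted (descending): 84, 84, 83, 74, 72, 69, 69
The 2 values of 84 share dense rank 1.
The 2 values of 69 share dense rank 5.
Remaining distinct values take the next consecutive integers.

5, 1, 3, 5, 4, 1, 2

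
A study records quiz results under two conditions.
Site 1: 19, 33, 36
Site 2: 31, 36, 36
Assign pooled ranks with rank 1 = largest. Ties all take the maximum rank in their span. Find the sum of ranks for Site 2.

Sorted (descending): 36, 36, 36, 33, 31, 19
The 3 values of 36 occupy positions 1–3 → each gets rank 3.
Site 2 values → pooled ranks: 31→5, 36→3, 36→3
Rank sum = 5 + 3 + 3 = 11

11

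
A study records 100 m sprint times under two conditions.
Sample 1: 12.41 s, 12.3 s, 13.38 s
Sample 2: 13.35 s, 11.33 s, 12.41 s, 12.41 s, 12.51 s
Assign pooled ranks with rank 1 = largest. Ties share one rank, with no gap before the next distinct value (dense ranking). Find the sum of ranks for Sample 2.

19

Sorted (descending): 13.38, 13.35, 12.51, 12.41, 12.41, 12.41, 12.3, 11.33
The 3 values of 12.41 share dense rank 4.
Remaining distinct values take the next consecutive integers.
Sample 2 values → pooled ranks: 13.35→2, 11.33→6, 12.41→4, 12.41→4, 12.51→3
Rank sum = 2 + 6 + 4 + 4 + 3 = 19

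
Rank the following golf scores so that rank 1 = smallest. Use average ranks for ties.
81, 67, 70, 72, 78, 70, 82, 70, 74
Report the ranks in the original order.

Sorted (ascending): 67, 70, 70, 70, 72, 74, 78, 81, 82
The 3 values of 70 occupy positions 2–4 → average rank 3.

8, 1, 3, 5, 7, 3, 9, 3, 6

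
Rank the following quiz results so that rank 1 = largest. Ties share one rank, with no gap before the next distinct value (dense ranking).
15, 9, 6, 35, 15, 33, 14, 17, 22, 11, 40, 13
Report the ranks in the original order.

Sorted (descending): 40, 35, 33, 22, 17, 15, 15, 14, 13, 11, 9, 6
The 2 values of 15 share dense rank 6.
Remaining distinct values take the next consecutive integers.

6, 10, 11, 2, 6, 3, 7, 5, 4, 9, 1, 8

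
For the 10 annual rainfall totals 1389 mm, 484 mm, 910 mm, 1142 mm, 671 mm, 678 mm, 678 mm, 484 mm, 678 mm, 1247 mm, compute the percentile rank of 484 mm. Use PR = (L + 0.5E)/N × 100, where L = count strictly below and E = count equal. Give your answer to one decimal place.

10.0

N = 10.
Strictly below 484: 0. Equal to 484: 2.
PR = (0 + 0.5·2)/10 × 100 = 10.0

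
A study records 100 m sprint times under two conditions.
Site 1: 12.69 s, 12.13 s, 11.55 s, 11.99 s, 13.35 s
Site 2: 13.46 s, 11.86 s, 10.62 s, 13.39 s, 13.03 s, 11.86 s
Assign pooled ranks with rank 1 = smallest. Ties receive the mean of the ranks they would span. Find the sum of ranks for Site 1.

Sorted (ascending): 10.62, 11.55, 11.86, 11.86, 11.99, 12.13, 12.69, 13.03, 13.35, 13.39, 13.46
The 2 values of 11.86 occupy positions 3–4 → average rank (3+4)/2 = 3.5.
Site 1 values → pooled ranks: 12.69→7, 12.13→6, 11.55→2, 11.99→5, 13.35→9
Rank sum = 7 + 6 + 2 + 5 + 9 = 29

29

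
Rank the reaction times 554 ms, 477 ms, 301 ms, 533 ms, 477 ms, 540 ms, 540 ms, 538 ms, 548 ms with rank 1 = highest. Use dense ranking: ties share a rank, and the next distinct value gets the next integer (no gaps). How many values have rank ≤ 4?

5

Sorted (descending): 554, 548, 540, 540, 538, 533, 477, 477, 301
The 2 values of 540 share dense rank 3.
The 2 values of 477 share dense rank 6.
Remaining distinct values take the next consecutive integers.
Ranks ≤ 4: {1, 2, 3, 3, 4} → 5 values.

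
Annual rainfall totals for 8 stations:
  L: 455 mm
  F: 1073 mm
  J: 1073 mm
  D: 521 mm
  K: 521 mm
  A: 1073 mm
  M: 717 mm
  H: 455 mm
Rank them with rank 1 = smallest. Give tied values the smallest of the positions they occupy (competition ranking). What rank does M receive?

5

Sorted (ascending): 455, 455, 521, 521, 717, 1073, 1073, 1073
The 2 values of 455 occupy positions 1–2 → each gets rank 1.
The 2 values of 521 occupy positions 3–4 → each gets rank 3.
The 3 values of 1073 occupy positions 6–8 → each gets rank 6.
M has value 717 mm → rank 5.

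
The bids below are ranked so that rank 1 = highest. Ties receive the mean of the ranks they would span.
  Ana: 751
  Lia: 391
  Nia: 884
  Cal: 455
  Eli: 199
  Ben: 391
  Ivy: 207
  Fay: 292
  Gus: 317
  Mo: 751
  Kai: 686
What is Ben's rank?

6.5

Sorted (descending): 884, 751, 751, 686, 455, 391, 391, 317, 292, 207, 199
The 2 values of 751 occupy positions 2–3 → average rank (2+3)/2 = 2.5.
The 2 values of 391 occupy positions 6–7 → average rank (6+7)/2 = 6.5.
Ben has value 391 → rank 6.5.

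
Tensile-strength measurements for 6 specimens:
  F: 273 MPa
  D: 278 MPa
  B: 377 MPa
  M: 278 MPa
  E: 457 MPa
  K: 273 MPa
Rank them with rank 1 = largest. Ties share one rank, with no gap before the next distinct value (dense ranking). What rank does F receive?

4

Sorted (descending): 457, 377, 278, 278, 273, 273
The 2 values of 278 share dense rank 3.
The 2 values of 273 share dense rank 4.
Remaining distinct values take the next consecutive integers.
F has value 273 MPa → rank 4.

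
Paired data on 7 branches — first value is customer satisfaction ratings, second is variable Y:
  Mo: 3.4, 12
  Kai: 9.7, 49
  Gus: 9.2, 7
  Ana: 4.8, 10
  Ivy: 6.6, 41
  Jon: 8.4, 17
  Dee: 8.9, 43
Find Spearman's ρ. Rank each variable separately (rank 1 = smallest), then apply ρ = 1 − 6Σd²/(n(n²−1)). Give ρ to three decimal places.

0.393

Ranks of variable 1: 1, 7, 6, 2, 3, 4, 5
Ranks of variable 2: 3, 7, 1, 2, 5, 4, 6
d = r₁ − r₂: -2, 0, 5, 0, -2, 0, -1
d²: 4, 0, 25, 0, 4, 0, 1; Σd² = 34
ρ = 1 − 6·34/(7·48) = 1 − 204/336 = 0.393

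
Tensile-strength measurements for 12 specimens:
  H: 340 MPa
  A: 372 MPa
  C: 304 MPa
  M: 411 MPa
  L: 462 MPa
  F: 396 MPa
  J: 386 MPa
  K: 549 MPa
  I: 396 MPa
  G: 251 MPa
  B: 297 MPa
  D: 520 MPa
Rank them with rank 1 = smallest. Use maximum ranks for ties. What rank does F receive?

Sorted (ascending): 251, 297, 304, 340, 372, 386, 396, 396, 411, 462, 520, 549
The 2 values of 396 occupy positions 7–8 → each gets rank 8.
F has value 396 MPa → rank 8.

8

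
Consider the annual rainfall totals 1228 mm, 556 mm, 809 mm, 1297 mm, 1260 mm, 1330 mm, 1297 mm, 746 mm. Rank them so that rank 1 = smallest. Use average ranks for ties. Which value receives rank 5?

1260

Sorted (ascending): 556, 746, 809, 1228, 1260, 1297, 1297, 1330
The 2 values of 1297 occupy positions 6–7 → average rank (6+7)/2 = 6.5.
Rank 5 → value 1260.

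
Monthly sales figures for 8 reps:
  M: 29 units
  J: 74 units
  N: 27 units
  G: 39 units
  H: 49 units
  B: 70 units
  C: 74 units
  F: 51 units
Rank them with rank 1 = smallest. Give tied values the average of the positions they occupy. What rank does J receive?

Sorted (ascending): 27, 29, 39, 49, 51, 70, 74, 74
The 2 values of 74 occupy positions 7–8 → average rank (7+8)/2 = 7.5.
J has value 74 units → rank 7.5.

7.5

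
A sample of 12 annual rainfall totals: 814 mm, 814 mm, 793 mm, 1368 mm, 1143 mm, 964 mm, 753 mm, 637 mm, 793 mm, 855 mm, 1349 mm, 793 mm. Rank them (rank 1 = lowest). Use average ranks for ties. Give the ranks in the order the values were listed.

6.5, 6.5, 4, 12, 10, 9, 2, 1, 4, 8, 11, 4

Sorted (ascending): 637, 753, 793, 793, 793, 814, 814, 855, 964, 1143, 1349, 1368
The 3 values of 793 occupy positions 3–5 → average rank 4.
The 2 values of 814 occupy positions 6–7 → average rank (6+7)/2 = 6.5.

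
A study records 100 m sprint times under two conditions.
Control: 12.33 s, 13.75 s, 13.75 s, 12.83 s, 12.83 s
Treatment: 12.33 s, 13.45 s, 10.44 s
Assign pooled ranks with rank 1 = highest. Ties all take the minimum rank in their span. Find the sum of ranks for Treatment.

Sorted (descending): 13.75, 13.75, 13.45, 12.83, 12.83, 12.33, 12.33, 10.44
The 2 values of 13.75 occupy positions 1–2 → each gets rank 1.
The 2 values of 12.83 occupy positions 4–5 → each gets rank 4.
The 2 values of 12.33 occupy positions 6–7 → each gets rank 6.
Treatment values → pooled ranks: 12.33→6, 13.45→3, 10.44→8
Rank sum = 6 + 3 + 8 = 17

17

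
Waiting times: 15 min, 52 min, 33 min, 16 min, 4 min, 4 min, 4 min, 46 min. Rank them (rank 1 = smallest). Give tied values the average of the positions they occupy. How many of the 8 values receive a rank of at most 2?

Sorted (ascending): 4, 4, 4, 15, 16, 33, 46, 52
The 3 values of 4 occupy positions 1–3 → average rank 2.
Ranks ≤ 2: {2, 2, 2} → 3 values.

3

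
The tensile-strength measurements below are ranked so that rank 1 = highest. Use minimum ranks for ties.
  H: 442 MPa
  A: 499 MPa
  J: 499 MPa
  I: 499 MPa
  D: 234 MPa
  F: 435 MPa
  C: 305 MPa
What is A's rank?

Sorted (descending): 499, 499, 499, 442, 435, 305, 234
The 3 values of 499 occupy positions 1–3 → each gets rank 1.
A has value 499 MPa → rank 1.

1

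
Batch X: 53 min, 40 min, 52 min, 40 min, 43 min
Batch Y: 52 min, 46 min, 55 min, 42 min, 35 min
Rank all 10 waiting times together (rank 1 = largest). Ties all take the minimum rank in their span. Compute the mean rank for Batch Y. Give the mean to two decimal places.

5.20

Sorted (descending): 55, 53, 52, 52, 46, 43, 42, 40, 40, 35
The 2 values of 52 occupy positions 3–4 → each gets rank 3.
The 2 values of 40 occupy positions 8–9 → each gets rank 8.
Batch Y values → pooled ranks: 52→3, 46→5, 55→1, 42→7, 35→10
Mean rank = (3 + 5 + 1 + 7 + 10) / 5 = 5.20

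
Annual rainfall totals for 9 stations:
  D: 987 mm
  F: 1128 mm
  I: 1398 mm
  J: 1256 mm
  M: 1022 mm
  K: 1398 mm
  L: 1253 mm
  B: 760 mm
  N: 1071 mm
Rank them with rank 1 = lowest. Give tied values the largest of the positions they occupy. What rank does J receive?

7

Sorted (ascending): 760, 987, 1022, 1071, 1128, 1253, 1256, 1398, 1398
The 2 values of 1398 occupy positions 8–9 → each gets rank 9.
J has value 1256 mm → rank 7.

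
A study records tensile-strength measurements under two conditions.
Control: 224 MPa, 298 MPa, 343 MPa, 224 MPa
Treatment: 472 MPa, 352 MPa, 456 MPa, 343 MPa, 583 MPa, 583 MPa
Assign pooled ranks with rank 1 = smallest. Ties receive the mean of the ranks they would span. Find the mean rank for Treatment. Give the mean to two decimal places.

7.42

Sorted (ascending): 224, 224, 298, 343, 343, 352, 456, 472, 583, 583
The 2 values of 224 occupy positions 1–2 → average rank (1+2)/2 = 1.5.
The 2 values of 343 occupy positions 4–5 → average rank (4+5)/2 = 4.5.
The 2 values of 583 occupy positions 9–10 → average rank (9+10)/2 = 9.5.
Treatment values → pooled ranks: 472→8, 352→6, 456→7, 343→4.5, 583→9.5, 583→9.5
Mean rank = (8 + 6 + 7 + 4.5 + 9.5 + 9.5) / 6 = 7.42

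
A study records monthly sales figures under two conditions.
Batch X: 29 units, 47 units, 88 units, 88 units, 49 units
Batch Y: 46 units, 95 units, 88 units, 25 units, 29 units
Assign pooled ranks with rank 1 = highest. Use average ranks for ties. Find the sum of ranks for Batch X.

Sorted (descending): 95, 88, 88, 88, 49, 47, 46, 29, 29, 25
The 3 values of 88 occupy positions 2–4 → average rank 3.
The 2 values of 29 occupy positions 8–9 → average rank (8+9)/2 = 8.5.
Batch X values → pooled ranks: 29→8.5, 47→6, 88→3, 88→3, 49→5
Rank sum = 8.5 + 6 + 3 + 3 + 5 = 25.5

25.5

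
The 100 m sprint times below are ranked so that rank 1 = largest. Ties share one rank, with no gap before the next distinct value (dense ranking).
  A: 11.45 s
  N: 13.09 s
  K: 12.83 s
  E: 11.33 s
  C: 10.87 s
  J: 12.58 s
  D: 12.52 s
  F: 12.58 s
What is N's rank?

Sorted (descending): 13.09, 12.83, 12.58, 12.58, 12.52, 11.45, 11.33, 10.87
The 2 values of 12.58 share dense rank 3.
Remaining distinct values take the next consecutive integers.
N has value 13.09 s → rank 1.

1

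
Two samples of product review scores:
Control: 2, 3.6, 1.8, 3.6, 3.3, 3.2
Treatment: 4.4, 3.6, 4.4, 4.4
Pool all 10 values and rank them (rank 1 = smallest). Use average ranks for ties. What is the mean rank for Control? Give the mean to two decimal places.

3.67

Sorted (ascending): 1.8, 2, 3.2, 3.3, 3.6, 3.6, 3.6, 4.4, 4.4, 4.4
The 3 values of 3.6 occupy positions 5–7 → average rank 6.
The 3 values of 4.4 occupy positions 8–10 → average rank 9.
Control values → pooled ranks: 2→2, 3.6→6, 1.8→1, 3.6→6, 3.3→4, 3.2→3
Mean rank = (2 + 6 + 1 + 6 + 4 + 3) / 6 = 3.67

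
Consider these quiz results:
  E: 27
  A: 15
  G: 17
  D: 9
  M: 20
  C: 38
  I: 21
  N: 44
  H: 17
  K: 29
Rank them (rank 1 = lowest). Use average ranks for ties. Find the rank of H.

Sorted (ascending): 9, 15, 17, 17, 20, 21, 27, 29, 38, 44
The 2 values of 17 occupy positions 3–4 → average rank (3+4)/2 = 3.5.
H has value 17 → rank 3.5.

3.5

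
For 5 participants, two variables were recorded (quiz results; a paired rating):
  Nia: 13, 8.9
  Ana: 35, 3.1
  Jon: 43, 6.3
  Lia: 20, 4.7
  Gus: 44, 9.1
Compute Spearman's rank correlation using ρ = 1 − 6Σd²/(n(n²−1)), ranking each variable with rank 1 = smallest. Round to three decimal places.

0.300

Ranks of variable 1: 1, 3, 4, 2, 5
Ranks of variable 2: 4, 1, 3, 2, 5
d = r₁ − r₂: -3, 2, 1, 0, 0
d²: 9, 4, 1, 0, 0; Σd² = 14
ρ = 1 − 6·14/(5·24) = 1 − 84/120 = 0.300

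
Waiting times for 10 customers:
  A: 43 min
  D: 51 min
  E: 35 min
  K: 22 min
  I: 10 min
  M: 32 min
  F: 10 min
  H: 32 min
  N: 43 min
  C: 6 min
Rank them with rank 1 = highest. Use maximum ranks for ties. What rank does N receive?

Sorted (descending): 51, 43, 43, 35, 32, 32, 22, 10, 10, 6
The 2 values of 43 occupy positions 2–3 → each gets rank 3.
The 2 values of 32 occupy positions 5–6 → each gets rank 6.
The 2 values of 10 occupy positions 8–9 → each gets rank 9.
N has value 43 min → rank 3.

3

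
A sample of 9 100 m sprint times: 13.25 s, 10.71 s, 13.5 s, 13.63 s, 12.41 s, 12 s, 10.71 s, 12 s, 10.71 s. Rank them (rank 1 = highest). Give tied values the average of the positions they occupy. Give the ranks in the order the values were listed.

3, 8, 2, 1, 4, 5.5, 8, 5.5, 8

Sorted (descending): 13.63, 13.5, 13.25, 12.41, 12, 12, 10.71, 10.71, 10.71
The 2 values of 12 occupy positions 5–6 → average rank (5+6)/2 = 5.5.
The 3 values of 10.71 occupy positions 7–9 → average rank 8.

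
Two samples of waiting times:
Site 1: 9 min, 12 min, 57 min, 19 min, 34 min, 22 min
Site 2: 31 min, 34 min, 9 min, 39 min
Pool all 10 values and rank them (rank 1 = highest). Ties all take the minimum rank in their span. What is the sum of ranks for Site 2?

19

Sorted (descending): 57, 39, 34, 34, 31, 22, 19, 12, 9, 9
The 2 values of 34 occupy positions 3–4 → each gets rank 3.
The 2 values of 9 occupy positions 9–10 → each gets rank 9.
Site 2 values → pooled ranks: 31→5, 34→3, 9→9, 39→2
Rank sum = 5 + 3 + 9 + 2 = 19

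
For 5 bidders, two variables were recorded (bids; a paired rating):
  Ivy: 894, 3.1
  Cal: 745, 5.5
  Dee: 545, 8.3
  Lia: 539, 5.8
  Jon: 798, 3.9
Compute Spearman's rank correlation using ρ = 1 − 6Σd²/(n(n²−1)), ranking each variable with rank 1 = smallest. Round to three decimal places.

Ranks of variable 1: 5, 3, 2, 1, 4
Ranks of variable 2: 1, 3, 5, 4, 2
d = r₁ − r₂: 4, 0, -3, -3, 2
d²: 16, 0, 9, 9, 4; Σd² = 38
ρ = 1 − 6·38/(5·24) = 1 − 228/120 = -0.900

-0.900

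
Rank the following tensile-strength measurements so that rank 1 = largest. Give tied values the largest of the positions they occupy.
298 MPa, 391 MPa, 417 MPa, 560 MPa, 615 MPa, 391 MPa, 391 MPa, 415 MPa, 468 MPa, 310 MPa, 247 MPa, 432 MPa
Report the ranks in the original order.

Sorted (descending): 615, 560, 468, 432, 417, 415, 391, 391, 391, 310, 298, 247
The 3 values of 391 occupy positions 7–9 → each gets rank 9.

11, 9, 5, 2, 1, 9, 9, 6, 3, 10, 12, 4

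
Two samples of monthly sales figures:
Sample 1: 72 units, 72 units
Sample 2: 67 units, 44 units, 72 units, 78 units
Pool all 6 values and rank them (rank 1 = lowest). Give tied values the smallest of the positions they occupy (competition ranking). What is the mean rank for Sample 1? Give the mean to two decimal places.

Sorted (ascending): 44, 67, 72, 72, 72, 78
The 3 values of 72 occupy positions 3–5 → each gets rank 3.
Sample 1 values → pooled ranks: 72→3, 72→3
Mean rank = (3 + 3) / 2 = 3.00

3.00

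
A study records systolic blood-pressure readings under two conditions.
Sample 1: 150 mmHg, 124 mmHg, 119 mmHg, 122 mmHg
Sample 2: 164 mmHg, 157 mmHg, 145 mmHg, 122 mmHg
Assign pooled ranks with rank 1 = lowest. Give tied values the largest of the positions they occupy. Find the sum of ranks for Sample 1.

Sorted (ascending): 119, 122, 122, 124, 145, 150, 157, 164
The 2 values of 122 occupy positions 2–3 → each gets rank 3.
Sample 1 values → pooled ranks: 150→6, 124→4, 119→1, 122→3
Rank sum = 6 + 4 + 1 + 3 = 14

14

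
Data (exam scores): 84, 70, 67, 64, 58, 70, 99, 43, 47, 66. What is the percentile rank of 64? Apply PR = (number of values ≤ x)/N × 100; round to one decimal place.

40.0

N = 10.
Strictly below 64: 3. Equal to 64: 1.
PR = 4/10 × 100 = 40.0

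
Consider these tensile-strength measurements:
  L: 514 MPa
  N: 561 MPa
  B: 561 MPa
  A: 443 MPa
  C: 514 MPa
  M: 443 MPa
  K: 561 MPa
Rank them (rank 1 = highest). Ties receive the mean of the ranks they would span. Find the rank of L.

Sorted (descending): 561, 561, 561, 514, 514, 443, 443
The 3 values of 561 occupy positions 1–3 → average rank 2.
The 2 values of 514 occupy positions 4–5 → average rank (4+5)/2 = 4.5.
The 2 values of 443 occupy positions 6–7 → average rank (6+7)/2 = 6.5.
L has value 514 MPa → rank 4.5.

4.5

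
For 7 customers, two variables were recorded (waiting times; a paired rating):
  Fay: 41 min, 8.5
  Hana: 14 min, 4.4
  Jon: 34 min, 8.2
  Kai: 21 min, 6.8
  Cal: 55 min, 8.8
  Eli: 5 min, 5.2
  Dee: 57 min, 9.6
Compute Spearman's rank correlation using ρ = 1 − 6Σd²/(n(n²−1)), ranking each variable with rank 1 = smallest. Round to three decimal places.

Ranks of variable 1: 5, 2, 4, 3, 6, 1, 7
Ranks of variable 2: 5, 1, 4, 3, 6, 2, 7
d = r₁ − r₂: 0, 1, 0, 0, 0, -1, 0
d²: 0, 1, 0, 0, 0, 1, 0; Σd² = 2
ρ = 1 − 6·2/(7·48) = 1 − 12/336 = 0.964

0.964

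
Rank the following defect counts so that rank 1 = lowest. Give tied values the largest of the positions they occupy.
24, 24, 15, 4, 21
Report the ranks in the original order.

5, 5, 2, 1, 3

Sorted (ascending): 4, 15, 21, 24, 24
The 2 values of 24 occupy positions 4–5 → each gets rank 5.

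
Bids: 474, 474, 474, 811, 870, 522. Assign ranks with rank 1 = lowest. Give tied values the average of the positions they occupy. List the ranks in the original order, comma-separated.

Sorted (ascending): 474, 474, 474, 522, 811, 870
The 3 values of 474 occupy positions 1–3 → average rank 2.

2, 2, 2, 5, 6, 4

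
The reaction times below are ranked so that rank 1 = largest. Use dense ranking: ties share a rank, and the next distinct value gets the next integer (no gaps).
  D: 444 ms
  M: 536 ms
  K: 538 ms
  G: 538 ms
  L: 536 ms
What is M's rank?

Sorted (descending): 538, 538, 536, 536, 444
The 2 values of 538 share dense rank 1.
The 2 values of 536 share dense rank 2.
Remaining distinct values take the next consecutive integers.
M has value 536 ms → rank 2.

2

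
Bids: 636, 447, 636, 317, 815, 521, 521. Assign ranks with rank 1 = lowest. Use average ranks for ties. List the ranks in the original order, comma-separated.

5.5, 2, 5.5, 1, 7, 3.5, 3.5

Sorted (ascending): 317, 447, 521, 521, 636, 636, 815
The 2 values of 521 occupy positions 3–4 → average rank (3+4)/2 = 3.5.
The 2 values of 636 occupy positions 5–6 → average rank (5+6)/2 = 5.5.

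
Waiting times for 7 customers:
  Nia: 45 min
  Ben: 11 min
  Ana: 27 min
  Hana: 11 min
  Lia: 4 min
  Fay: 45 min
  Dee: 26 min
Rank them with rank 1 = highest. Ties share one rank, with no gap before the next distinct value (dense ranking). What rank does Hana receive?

Sorted (descending): 45, 45, 27, 26, 11, 11, 4
The 2 values of 45 share dense rank 1.
The 2 values of 11 share dense rank 4.
Remaining distinct values take the next consecutive integers.
Hana has value 11 min → rank 4.

4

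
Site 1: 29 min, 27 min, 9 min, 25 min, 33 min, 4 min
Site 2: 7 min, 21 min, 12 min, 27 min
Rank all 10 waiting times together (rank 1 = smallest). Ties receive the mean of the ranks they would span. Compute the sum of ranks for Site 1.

Sorted (ascending): 4, 7, 9, 12, 21, 25, 27, 27, 29, 33
The 2 values of 27 occupy positions 7–8 → average rank (7+8)/2 = 7.5.
Site 1 values → pooled ranks: 29→9, 27→7.5, 9→3, 25→6, 33→10, 4→1
Rank sum = 9 + 7.5 + 3 + 6 + 10 + 1 = 36.5

36.5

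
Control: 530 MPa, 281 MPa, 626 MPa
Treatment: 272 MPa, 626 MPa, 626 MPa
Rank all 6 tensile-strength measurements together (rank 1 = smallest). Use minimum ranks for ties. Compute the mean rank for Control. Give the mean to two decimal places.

Sorted (ascending): 272, 281, 530, 626, 626, 626
The 3 values of 626 occupy positions 4–6 → each gets rank 4.
Control values → pooled ranks: 530→3, 281→2, 626→4
Mean rank = (3 + 2 + 4) / 3 = 3.00

3.00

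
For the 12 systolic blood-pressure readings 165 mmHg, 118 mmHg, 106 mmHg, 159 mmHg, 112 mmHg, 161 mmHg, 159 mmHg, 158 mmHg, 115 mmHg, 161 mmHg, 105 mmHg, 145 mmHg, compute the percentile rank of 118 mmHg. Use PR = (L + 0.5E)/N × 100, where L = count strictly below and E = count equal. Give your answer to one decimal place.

N = 12.
Strictly below 118: 4. Equal to 118: 1.
PR = (4 + 0.5·1)/12 × 100 = 37.5

37.5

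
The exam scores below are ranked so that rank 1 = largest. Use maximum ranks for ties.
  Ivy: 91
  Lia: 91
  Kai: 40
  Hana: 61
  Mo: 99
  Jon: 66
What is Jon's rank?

Sorted (descending): 99, 91, 91, 66, 61, 40
The 2 values of 91 occupy positions 2–3 → each gets rank 3.
Jon has value 66 → rank 4.

4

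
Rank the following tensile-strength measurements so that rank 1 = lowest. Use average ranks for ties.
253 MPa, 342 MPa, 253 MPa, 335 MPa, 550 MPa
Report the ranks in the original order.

1.5, 4, 1.5, 3, 5

Sorted (ascending): 253, 253, 335, 342, 550
The 2 values of 253 occupy positions 1–2 → average rank (1+2)/2 = 1.5.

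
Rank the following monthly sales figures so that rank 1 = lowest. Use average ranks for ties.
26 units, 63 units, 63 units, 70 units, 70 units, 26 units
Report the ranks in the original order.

1.5, 3.5, 3.5, 5.5, 5.5, 1.5

Sorted (ascending): 26, 26, 63, 63, 70, 70
The 2 values of 26 occupy positions 1–2 → average rank (1+2)/2 = 1.5.
The 2 values of 63 occupy positions 3–4 → average rank (3+4)/2 = 3.5.
The 2 values of 70 occupy positions 5–6 → average rank (5+6)/2 = 5.5.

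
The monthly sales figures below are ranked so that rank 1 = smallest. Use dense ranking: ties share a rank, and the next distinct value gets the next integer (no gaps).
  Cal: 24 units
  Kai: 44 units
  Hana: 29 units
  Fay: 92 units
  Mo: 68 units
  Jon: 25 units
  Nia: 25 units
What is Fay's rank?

6

Sorted (ascending): 24, 25, 25, 29, 44, 68, 92
The 2 values of 25 share dense rank 2.
Remaining distinct values take the next consecutive integers.
Fay has value 92 units → rank 6.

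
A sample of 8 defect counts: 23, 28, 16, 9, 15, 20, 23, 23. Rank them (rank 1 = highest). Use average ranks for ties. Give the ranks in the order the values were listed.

Sorted (descending): 28, 23, 23, 23, 20, 16, 15, 9
The 3 values of 23 occupy positions 2–4 → average rank 3.

3, 1, 6, 8, 7, 5, 3, 3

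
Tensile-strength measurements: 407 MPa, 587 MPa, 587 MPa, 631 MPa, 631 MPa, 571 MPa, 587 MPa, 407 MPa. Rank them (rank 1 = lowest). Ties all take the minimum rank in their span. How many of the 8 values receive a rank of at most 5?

Sorted (ascending): 407, 407, 571, 587, 587, 587, 631, 631
The 2 values of 407 occupy positions 1–2 → each gets rank 1.
The 3 values of 587 occupy positions 4–6 → each gets rank 4.
The 2 values of 631 occupy positions 7–8 → each gets rank 7.
Ranks ≤ 5: {1, 1, 3, 4, 4, 4} → 6 values.

6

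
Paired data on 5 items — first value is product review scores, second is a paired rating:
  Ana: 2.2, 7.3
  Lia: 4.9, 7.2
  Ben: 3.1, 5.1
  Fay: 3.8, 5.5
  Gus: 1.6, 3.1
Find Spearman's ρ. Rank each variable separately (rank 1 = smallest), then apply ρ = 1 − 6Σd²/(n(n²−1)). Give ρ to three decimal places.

0.400

Ranks of variable 1: 2, 5, 3, 4, 1
Ranks of variable 2: 5, 4, 2, 3, 1
d = r₁ − r₂: -3, 1, 1, 1, 0
d²: 9, 1, 1, 1, 0; Σd² = 12
ρ = 1 − 6·12/(5·24) = 1 − 72/120 = 0.400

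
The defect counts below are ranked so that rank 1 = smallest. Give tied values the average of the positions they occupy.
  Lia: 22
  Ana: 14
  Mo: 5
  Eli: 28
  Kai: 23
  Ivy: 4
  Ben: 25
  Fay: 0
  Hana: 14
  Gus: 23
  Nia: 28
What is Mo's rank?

3

Sorted (ascending): 0, 4, 5, 14, 14, 22, 23, 23, 25, 28, 28
The 2 values of 14 occupy positions 4–5 → average rank (4+5)/2 = 4.5.
The 2 values of 23 occupy positions 7–8 → average rank (7+8)/2 = 7.5.
The 2 values of 28 occupy positions 10–11 → average rank (10+11)/2 = 10.5.
Mo has value 5 → rank 3.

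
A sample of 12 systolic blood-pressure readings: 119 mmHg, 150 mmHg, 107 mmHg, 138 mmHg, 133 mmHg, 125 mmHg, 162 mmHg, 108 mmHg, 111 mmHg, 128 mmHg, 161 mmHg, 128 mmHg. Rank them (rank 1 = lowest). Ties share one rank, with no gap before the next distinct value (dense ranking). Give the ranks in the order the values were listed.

4, 9, 1, 8, 7, 5, 11, 2, 3, 6, 10, 6

Sorted (ascending): 107, 108, 111, 119, 125, 128, 128, 133, 138, 150, 161, 162
The 2 values of 128 share dense rank 6.
Remaining distinct values take the next consecutive integers.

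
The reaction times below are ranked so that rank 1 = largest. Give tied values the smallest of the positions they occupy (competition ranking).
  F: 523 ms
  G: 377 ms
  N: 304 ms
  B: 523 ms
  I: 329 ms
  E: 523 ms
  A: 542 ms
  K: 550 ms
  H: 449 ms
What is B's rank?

Sorted (descending): 550, 542, 523, 523, 523, 449, 377, 329, 304
The 3 values of 523 occupy positions 3–5 → each gets rank 3.
B has value 523 ms → rank 3.

3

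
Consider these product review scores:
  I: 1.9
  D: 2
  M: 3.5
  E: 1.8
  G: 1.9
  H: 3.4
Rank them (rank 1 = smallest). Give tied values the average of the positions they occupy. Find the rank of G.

Sorted (ascending): 1.8, 1.9, 1.9, 2, 3.4, 3.5
The 2 values of 1.9 occupy positions 2–3 → average rank (2+3)/2 = 2.5.
G has value 1.9 → rank 2.5.

2.5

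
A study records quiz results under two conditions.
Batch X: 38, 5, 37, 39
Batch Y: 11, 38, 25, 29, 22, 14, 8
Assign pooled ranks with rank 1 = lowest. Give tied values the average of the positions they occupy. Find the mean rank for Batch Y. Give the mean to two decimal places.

Sorted (ascending): 5, 8, 11, 14, 22, 25, 29, 37, 38, 38, 39
The 2 values of 38 occupy positions 9–10 → average rank (9+10)/2 = 9.5.
Batch Y values → pooled ranks: 11→3, 38→9.5, 25→6, 29→7, 22→5, 14→4, 8→2
Mean rank = (3 + 9.5 + 6 + 7 + 5 + 4 + 2) / 7 = 5.21

5.21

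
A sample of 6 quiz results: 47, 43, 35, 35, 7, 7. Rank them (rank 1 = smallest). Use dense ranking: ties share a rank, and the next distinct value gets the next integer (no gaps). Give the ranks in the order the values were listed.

Sorted (ascending): 7, 7, 35, 35, 43, 47
The 2 values of 7 share dense rank 1.
The 2 values of 35 share dense rank 2.
Remaining distinct values take the next consecutive integers.

4, 3, 2, 2, 1, 1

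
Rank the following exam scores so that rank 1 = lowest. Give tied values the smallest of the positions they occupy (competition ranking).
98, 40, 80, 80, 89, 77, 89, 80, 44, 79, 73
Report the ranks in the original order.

11, 1, 6, 6, 9, 4, 9, 6, 2, 5, 3

Sorted (ascending): 40, 44, 73, 77, 79, 80, 80, 80, 89, 89, 98
The 3 values of 80 occupy positions 6–8 → each gets rank 6.
The 2 values of 89 occupy positions 9–10 → each gets rank 9.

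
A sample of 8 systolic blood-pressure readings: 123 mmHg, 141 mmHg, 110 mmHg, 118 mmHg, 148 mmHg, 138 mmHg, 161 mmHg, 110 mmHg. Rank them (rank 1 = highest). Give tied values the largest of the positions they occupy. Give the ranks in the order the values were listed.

5, 3, 8, 6, 2, 4, 1, 8

Sorted (descending): 161, 148, 141, 138, 123, 118, 110, 110
The 2 values of 110 occupy positions 7–8 → each gets rank 8.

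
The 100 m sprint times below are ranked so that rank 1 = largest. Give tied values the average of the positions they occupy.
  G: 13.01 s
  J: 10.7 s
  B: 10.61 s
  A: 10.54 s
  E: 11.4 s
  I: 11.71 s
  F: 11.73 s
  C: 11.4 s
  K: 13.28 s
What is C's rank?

5.5

Sorted (descending): 13.28, 13.01, 11.73, 11.71, 11.4, 11.4, 10.7, 10.61, 10.54
The 2 values of 11.4 occupy positions 5–6 → average rank (5+6)/2 = 5.5.
C has value 11.4 s → rank 5.5.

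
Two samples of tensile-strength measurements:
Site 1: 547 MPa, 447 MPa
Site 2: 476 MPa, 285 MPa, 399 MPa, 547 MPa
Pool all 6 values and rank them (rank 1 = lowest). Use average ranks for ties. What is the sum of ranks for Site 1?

8.5

Sorted (ascending): 285, 399, 447, 476, 547, 547
The 2 values of 547 occupy positions 5–6 → average rank (5+6)/2 = 5.5.
Site 1 values → pooled ranks: 547→5.5, 447→3
Rank sum = 5.5 + 3 = 8.5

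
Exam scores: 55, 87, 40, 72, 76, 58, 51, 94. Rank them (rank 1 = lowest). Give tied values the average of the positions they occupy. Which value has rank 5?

Sorted (ascending): 40, 51, 55, 58, 72, 76, 87, 94
No ties — each value takes its position as its rank.
Rank 5 → value 72.

72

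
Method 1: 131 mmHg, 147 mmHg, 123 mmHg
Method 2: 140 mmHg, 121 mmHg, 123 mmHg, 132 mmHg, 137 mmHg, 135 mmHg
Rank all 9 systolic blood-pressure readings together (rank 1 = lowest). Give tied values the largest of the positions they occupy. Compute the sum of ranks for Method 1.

16

Sorted (ascending): 121, 123, 123, 131, 132, 135, 137, 140, 147
The 2 values of 123 occupy positions 2–3 → each gets rank 3.
Method 1 values → pooled ranks: 131→4, 147→9, 123→3
Rank sum = 4 + 9 + 3 = 16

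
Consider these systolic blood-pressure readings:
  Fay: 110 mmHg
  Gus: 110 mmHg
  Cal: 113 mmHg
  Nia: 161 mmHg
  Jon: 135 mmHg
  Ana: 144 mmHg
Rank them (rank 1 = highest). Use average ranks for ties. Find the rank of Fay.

Sorted (descending): 161, 144, 135, 113, 110, 110
The 2 values of 110 occupy positions 5–6 → average rank (5+6)/2 = 5.5.
Fay has value 110 mmHg → rank 5.5.

5.5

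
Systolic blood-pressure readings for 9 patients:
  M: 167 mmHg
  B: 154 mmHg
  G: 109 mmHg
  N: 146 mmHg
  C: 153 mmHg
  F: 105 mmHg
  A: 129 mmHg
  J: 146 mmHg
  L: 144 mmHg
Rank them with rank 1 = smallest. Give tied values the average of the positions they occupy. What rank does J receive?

5.5

Sorted (ascending): 105, 109, 129, 144, 146, 146, 153, 154, 167
The 2 values of 146 occupy positions 5–6 → average rank (5+6)/2 = 5.5.
J has value 146 mmHg → rank 5.5.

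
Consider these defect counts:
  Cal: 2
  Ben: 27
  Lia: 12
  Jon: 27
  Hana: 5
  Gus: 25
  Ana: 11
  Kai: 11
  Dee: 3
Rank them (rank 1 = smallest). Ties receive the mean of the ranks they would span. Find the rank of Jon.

Sorted (ascending): 2, 3, 5, 11, 11, 12, 25, 27, 27
The 2 values of 11 occupy positions 4–5 → average rank (4+5)/2 = 4.5.
The 2 values of 27 occupy positions 8–9 → average rank (8+9)/2 = 8.5.
Jon has value 27 → rank 8.5.

8.5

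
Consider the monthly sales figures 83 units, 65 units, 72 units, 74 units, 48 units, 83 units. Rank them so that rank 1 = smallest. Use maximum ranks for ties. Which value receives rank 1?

Sorted (ascending): 48, 65, 72, 74, 83, 83
The 2 values of 83 occupy positions 5–6 → each gets rank 6.
Rank 1 → value 48.

48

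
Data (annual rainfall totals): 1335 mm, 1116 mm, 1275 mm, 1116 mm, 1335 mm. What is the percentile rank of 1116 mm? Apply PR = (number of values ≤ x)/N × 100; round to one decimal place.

40.0

N = 5.
Strictly below 1116: 0. Equal to 1116: 2.
PR = 2/5 × 100 = 40.0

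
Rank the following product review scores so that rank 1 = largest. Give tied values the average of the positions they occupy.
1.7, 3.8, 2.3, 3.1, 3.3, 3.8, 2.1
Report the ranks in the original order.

Sorted (descending): 3.8, 3.8, 3.3, 3.1, 2.3, 2.1, 1.7
The 2 values of 3.8 occupy positions 1–2 → average rank (1+2)/2 = 1.5.

7, 1.5, 5, 4, 3, 1.5, 6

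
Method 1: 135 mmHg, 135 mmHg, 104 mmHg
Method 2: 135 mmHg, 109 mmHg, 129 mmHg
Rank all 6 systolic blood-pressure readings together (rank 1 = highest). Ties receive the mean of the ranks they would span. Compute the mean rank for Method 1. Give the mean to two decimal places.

Sorted (descending): 135, 135, 135, 129, 109, 104
The 3 values of 135 occupy positions 1–3 → average rank 2.
Method 1 values → pooled ranks: 135→2, 135→2, 104→6
Mean rank = (2 + 2 + 6) / 3 = 3.33

3.33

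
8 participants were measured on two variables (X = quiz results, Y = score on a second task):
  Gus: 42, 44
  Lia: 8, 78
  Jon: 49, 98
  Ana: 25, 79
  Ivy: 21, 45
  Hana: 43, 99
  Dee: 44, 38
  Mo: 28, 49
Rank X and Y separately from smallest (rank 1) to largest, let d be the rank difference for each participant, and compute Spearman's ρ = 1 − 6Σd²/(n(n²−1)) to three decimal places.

0.095

Ranks of variable 1: 5, 1, 8, 3, 2, 6, 7, 4
Ranks of variable 2: 2, 5, 7, 6, 3, 8, 1, 4
d = r₁ − r₂: 3, -4, 1, -3, -1, -2, 6, 0
d²: 9, 16, 1, 9, 1, 4, 36, 0; Σd² = 76
ρ = 1 − 6·76/(8·63) = 1 − 456/504 = 0.095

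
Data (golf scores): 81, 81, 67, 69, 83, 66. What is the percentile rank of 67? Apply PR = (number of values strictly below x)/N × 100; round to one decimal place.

N = 6.
Strictly below 67: 1. Equal to 67: 1.
PR = 1/6 × 100 = 16.7

16.7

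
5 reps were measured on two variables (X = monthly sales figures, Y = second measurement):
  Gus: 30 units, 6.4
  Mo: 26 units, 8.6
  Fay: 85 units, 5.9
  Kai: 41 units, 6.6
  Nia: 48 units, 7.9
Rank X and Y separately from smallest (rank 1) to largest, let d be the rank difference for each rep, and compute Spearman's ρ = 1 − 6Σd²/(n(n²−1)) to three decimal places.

Ranks of variable 1: 2, 1, 5, 3, 4
Ranks of variable 2: 2, 5, 1, 3, 4
d = r₁ − r₂: 0, -4, 4, 0, 0
d²: 0, 16, 16, 0, 0; Σd² = 32
ρ = 1 − 6·32/(5·24) = 1 − 192/120 = -0.600

-0.600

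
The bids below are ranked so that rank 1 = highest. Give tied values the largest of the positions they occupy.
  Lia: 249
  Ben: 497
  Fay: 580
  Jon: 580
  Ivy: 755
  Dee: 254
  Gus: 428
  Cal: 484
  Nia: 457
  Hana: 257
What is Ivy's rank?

1

Sorted (descending): 755, 580, 580, 497, 484, 457, 428, 257, 254, 249
The 2 values of 580 occupy positions 2–3 → each gets rank 3.
Ivy has value 755 → rank 1.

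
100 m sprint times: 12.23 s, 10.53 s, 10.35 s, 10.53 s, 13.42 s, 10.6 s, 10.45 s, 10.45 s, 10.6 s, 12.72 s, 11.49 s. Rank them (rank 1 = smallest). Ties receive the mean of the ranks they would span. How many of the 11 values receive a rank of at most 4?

3

Sorted (ascending): 10.35, 10.45, 10.45, 10.53, 10.53, 10.6, 10.6, 11.49, 12.23, 12.72, 13.42
The 2 values of 10.45 occupy positions 2–3 → average rank (2+3)/2 = 2.5.
The 2 values of 10.53 occupy positions 4–5 → average rank (4+5)/2 = 4.5.
The 2 values of 10.6 occupy positions 6–7 → average rank (6+7)/2 = 6.5.
Ranks ≤ 4: {1, 2.5, 2.5} → 3 values.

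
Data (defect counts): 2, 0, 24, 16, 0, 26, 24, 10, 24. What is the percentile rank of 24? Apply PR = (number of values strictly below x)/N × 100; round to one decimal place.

55.6

N = 9.
Strictly below 24: 5. Equal to 24: 3.
PR = 5/9 × 100 = 55.6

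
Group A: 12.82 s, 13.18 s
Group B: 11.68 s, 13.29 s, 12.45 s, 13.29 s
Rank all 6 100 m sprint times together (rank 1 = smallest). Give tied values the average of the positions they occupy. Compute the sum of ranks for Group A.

Sorted (ascending): 11.68, 12.45, 12.82, 13.18, 13.29, 13.29
The 2 values of 13.29 occupy positions 5–6 → average rank (5+6)/2 = 5.5.
Group A values → pooled ranks: 12.82→3, 13.18→4
Rank sum = 3 + 4 = 7

7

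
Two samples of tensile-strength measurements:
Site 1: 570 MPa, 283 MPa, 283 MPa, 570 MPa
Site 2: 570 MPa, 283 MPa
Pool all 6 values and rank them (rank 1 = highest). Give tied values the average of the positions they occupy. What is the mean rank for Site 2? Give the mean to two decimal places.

3.50

Sorted (descending): 570, 570, 570, 283, 283, 283
The 3 values of 570 occupy positions 1–3 → average rank 2.
The 3 values of 283 occupy positions 4–6 → average rank 5.
Site 2 values → pooled ranks: 570→2, 283→5
Mean rank = (2 + 5) / 2 = 3.50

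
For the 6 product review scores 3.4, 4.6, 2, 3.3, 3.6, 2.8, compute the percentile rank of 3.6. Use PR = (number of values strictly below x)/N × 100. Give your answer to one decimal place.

66.7

N = 6.
Strictly below 3.6: 4. Equal to 3.6: 1.
PR = 4/6 × 100 = 66.7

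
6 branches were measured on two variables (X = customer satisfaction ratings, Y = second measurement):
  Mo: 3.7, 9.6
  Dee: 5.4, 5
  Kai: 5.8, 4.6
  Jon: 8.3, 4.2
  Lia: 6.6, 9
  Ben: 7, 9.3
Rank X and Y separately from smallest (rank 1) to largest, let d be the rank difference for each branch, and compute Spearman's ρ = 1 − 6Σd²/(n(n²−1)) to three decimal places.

-0.486

Ranks of variable 1: 1, 2, 3, 6, 4, 5
Ranks of variable 2: 6, 3, 2, 1, 4, 5
d = r₁ − r₂: -5, -1, 1, 5, 0, 0
d²: 25, 1, 1, 25, 0, 0; Σd² = 52
ρ = 1 − 6·52/(6·35) = 1 − 312/210 = -0.486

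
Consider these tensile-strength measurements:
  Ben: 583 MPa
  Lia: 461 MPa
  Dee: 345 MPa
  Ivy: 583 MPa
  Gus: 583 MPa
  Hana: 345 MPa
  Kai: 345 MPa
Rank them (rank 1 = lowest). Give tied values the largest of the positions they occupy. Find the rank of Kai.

Sorted (ascending): 345, 345, 345, 461, 583, 583, 583
The 3 values of 345 occupy positions 1–3 → each gets rank 3.
The 3 values of 583 occupy positions 5–7 → each gets rank 7.
Kai has value 345 MPa → rank 3.

3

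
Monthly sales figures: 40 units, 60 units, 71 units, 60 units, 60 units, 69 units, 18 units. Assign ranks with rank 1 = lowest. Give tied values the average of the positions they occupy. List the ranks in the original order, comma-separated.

Sorted (ascending): 18, 40, 60, 60, 60, 69, 71
The 3 values of 60 occupy positions 3–5 → average rank 4.

2, 4, 7, 4, 4, 6, 1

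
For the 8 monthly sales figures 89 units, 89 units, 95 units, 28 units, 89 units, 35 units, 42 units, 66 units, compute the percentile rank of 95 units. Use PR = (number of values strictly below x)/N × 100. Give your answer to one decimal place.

N = 8.
Strictly below 95: 7. Equal to 95: 1.
PR = 7/8 × 100 = 87.5

87.5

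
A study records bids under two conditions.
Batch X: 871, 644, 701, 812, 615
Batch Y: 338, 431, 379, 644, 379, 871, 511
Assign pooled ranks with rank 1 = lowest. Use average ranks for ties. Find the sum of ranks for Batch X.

44

Sorted (ascending): 338, 379, 379, 431, 511, 615, 644, 644, 701, 812, 871, 871
The 2 values of 379 occupy positions 2–3 → average rank (2+3)/2 = 2.5.
The 2 values of 644 occupy positions 7–8 → average rank (7+8)/2 = 7.5.
The 2 values of 871 occupy positions 11–12 → average rank (11+12)/2 = 11.5.
Batch X values → pooled ranks: 871→11.5, 644→7.5, 701→9, 812→10, 615→6
Rank sum = 11.5 + 7.5 + 9 + 10 + 6 = 44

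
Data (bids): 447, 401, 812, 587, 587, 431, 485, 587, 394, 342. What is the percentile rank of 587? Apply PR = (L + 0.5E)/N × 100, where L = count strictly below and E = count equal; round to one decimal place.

75.0

N = 10.
Strictly below 587: 6. Equal to 587: 3.
PR = (6 + 0.5·3)/10 × 100 = 75.0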